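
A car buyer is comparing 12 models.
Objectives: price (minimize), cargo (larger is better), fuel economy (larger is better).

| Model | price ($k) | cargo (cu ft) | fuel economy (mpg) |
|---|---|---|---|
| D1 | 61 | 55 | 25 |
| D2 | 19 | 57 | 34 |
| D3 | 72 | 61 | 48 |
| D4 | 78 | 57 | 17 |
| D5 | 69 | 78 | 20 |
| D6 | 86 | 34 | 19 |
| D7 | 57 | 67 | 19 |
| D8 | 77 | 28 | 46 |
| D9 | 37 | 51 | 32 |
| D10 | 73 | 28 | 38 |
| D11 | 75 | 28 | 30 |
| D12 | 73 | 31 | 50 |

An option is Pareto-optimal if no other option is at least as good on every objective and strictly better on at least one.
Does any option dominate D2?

No

D1: worse on price (61 vs 19).
D3: worse on price (72 vs 19).
D4: worse on price (78 vs 19).
D5: worse on price (69 vs 19).
D6: worse on price (86 vs 19).
D7: worse on price (57 vs 19).
D8: worse on price (77 vs 19).
D9: worse on price (37 vs 19).
D10: worse on price (73 vs 19).
D11: worse on price (75 vs 19).
D12: worse on price (73 vs 19).
No option is at least as good as D2 on every objective and strictly better on one.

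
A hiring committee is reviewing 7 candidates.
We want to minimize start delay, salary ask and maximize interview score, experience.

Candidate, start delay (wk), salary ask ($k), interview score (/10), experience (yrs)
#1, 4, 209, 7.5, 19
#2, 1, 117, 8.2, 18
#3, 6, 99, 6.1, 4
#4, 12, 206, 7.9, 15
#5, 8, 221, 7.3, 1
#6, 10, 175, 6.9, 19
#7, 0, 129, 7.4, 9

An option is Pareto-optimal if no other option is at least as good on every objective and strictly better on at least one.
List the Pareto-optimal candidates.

#1, #2, #3, #6, #7

#1: not dominated.
#2: not dominated (best interview score).
#3: not dominated (best salary ask).
#4: dominated by #2 (start delay 1≤12, salary ask 117≤206, interview score 8.2≥7.9, experience 18≥15).
#5: dominated by #1 (start delay 4≤8, salary ask 209≤221, interview score 7.5≥7.3, experience 19≥1).
#6: not dominated.
#7: not dominated (best start delay).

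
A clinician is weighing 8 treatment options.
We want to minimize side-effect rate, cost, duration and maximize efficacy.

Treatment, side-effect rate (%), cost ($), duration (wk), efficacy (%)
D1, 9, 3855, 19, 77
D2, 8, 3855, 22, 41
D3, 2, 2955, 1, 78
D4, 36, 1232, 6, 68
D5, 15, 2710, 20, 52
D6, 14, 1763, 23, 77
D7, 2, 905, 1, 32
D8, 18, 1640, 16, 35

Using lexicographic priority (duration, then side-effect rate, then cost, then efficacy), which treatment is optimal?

D7

First minimize duration: best is 1, kept {D3, D7}.
Then minimize side-effect rate: best is 2, kept {D3, D7}.
Then minimize cost: best is 905, kept {D7}.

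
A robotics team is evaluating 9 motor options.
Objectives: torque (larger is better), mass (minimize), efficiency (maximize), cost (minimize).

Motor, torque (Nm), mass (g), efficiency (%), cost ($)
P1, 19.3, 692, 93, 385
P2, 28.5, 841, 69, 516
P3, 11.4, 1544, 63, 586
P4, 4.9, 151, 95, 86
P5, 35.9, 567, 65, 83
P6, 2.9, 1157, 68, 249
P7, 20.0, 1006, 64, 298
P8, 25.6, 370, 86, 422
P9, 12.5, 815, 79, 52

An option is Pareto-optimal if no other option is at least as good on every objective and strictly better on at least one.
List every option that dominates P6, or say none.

P4, P9

P4: torque 4.9≥2.9, mass 151≤1157, efficiency 95≥68, cost 86≤249 — dominates P6.
P9: torque 12.5≥2.9, mass 815≤1157, efficiency 79≥68, cost 52≤249 — dominates P6.
Others (P1, P2, P3, P5, P7, P8) are each worse than P6 on at least one objective.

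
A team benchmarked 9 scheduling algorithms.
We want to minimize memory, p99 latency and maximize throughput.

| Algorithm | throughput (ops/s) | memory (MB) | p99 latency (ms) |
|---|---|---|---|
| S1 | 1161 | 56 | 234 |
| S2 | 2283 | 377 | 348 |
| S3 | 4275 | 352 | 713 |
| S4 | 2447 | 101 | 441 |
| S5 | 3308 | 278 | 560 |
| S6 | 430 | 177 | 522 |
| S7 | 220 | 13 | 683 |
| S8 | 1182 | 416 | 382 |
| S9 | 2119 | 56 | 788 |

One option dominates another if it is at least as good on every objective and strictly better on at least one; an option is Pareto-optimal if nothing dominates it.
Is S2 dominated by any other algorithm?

S1: worse on throughput (1161 vs 2283).
S3: worse on p99 latency (713 vs 348).
S4: worse on p99 latency (441 vs 348).
S5: worse on p99 latency (560 vs 348).
S6: worse on throughput (430 vs 2283).
S7: worse on throughput (220 vs 2283).
S8: worse on throughput (1182 vs 2283).
S9: worse on throughput (2119 vs 2283).
No option is at least as good as S2 on every objective and strictly better on one.

No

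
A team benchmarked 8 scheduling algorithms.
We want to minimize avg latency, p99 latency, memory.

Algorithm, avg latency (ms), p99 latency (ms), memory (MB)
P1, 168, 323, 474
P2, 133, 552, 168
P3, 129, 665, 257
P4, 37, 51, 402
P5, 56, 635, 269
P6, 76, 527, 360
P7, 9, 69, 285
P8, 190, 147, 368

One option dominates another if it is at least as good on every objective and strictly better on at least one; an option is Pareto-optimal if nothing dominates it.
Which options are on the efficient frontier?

P1: dominated by P4 (avg latency 37≤168, p99 latency 51≤323, memory 402≤474).
P2: not dominated (best memory).
P3: not dominated.
P4: not dominated (best p99 latency).
P5: not dominated.
P6: dominated by P7 (avg latency 9≤76, p99 latency 69≤527, memory 285≤360).
P7: not dominated (best avg latency).
P8: dominated by P7 (avg latency 9≤190, p99 latency 69≤147, memory 285≤368).

P2, P3, P4, P5, P7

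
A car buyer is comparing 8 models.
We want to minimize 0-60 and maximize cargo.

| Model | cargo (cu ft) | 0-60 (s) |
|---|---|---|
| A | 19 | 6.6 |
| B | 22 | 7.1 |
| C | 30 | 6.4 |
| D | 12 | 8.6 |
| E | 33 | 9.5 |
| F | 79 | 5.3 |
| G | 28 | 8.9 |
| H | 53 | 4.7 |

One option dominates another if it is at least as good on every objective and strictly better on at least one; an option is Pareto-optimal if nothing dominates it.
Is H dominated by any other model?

A: worse on cargo (19 vs 53).
B: worse on cargo (22 vs 53).
C: worse on cargo (30 vs 53).
D: worse on cargo (12 vs 53).
E: worse on cargo (33 vs 53).
F: worse on 0-60 (5.3 vs 4.7).
G: worse on cargo (28 vs 53).
No option is at least as good as H on every objective and strictly better on one.

No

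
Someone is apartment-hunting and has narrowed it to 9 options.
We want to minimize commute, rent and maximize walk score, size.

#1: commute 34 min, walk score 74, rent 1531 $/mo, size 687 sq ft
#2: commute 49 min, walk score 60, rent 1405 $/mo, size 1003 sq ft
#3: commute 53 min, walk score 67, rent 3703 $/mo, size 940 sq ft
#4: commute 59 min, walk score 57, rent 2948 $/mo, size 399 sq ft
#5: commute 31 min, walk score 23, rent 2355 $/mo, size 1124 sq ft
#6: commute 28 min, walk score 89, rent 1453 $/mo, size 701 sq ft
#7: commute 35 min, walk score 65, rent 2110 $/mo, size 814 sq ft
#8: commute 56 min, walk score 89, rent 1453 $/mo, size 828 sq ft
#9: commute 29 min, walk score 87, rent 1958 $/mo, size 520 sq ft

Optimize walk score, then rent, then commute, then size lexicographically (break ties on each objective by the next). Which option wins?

#6

First maximize walk score: best is 89, kept {#6, #8}.
Then minimize rent: best is 1453, kept {#6, #8}.
Then minimize commute: best is 28, kept {#6}.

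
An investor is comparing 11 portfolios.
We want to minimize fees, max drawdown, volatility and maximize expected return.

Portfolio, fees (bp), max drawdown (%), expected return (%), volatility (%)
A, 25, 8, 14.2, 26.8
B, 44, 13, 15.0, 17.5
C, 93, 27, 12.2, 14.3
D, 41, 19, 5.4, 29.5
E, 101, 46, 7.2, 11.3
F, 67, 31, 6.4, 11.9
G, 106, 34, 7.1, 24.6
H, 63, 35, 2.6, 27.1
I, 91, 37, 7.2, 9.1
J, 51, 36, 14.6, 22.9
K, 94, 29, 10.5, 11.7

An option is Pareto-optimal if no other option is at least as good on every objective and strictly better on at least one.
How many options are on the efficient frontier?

A: not dominated (best fees).
B: not dominated (best expected return).
C: not dominated.
D: dominated by A (fees 25≤41, max drawdown 8≤19, expected return 14.2≥5.4, volatility 26.8≤29.5).
E: dominated by I (fees 91≤101, max drawdown 37≤46, expected return 7.2≥7.2, volatility 9.1≤11.3).
F: not dominated.
G: dominated by B (fees 44≤106, max drawdown 13≤34, expected return 15.0≥7.1, volatility 17.5≤24.6).
H: dominated by A (fees 25≤63, max drawdown 8≤35, expected return 14.2≥2.6, volatility 26.8≤27.1).
I: not dominated (best volatility).
J: dominated by B (fees 44≤51, max drawdown 13≤36, expected return 15.0≥14.6, volatility 17.5≤22.9).
K: not dominated.
Pareto-optimal: A, B, C, F, I, K → 6.

6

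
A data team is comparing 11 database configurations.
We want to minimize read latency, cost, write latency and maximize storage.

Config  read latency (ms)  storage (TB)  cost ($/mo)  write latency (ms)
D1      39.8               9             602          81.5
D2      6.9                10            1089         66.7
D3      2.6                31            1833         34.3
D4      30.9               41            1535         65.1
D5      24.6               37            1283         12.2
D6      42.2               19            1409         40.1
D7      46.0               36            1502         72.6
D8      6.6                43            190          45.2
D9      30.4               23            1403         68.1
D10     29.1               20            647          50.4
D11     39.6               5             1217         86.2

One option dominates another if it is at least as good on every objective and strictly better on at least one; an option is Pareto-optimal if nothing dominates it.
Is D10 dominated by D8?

Yes

D8 vs D10: read latency 6.6≤29.1, storage 43≥20, cost 190≤647, write latency 45.2≤50.4 — D8 is at least as good on every objective with at least one strict improvement.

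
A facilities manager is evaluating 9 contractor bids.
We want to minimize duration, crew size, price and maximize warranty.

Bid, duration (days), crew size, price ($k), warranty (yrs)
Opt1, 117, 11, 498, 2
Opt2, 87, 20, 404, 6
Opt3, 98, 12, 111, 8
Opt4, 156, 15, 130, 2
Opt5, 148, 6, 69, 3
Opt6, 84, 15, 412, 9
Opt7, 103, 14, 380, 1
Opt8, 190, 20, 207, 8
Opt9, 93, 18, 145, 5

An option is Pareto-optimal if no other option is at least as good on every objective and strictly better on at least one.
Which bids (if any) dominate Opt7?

Opt3: duration 98≤103, crew size 12≤14, price 111≤380, warranty 8≥1 — dominates Opt7.
Others (Opt1, Opt2, Opt4, Opt5, Opt6, Opt8, Opt9) are each worse than Opt7 on at least one objective.

Opt3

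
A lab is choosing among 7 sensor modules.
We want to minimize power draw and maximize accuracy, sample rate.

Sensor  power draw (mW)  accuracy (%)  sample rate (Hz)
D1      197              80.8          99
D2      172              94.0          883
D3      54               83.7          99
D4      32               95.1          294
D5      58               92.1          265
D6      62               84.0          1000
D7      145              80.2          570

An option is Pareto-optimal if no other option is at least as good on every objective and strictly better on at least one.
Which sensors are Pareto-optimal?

D2, D4, D6

D1: dominated by D2 (power draw 172≤197, accuracy 94.0≥80.8, sample rate 883≥99).
D2: not dominated.
D3: dominated by D4 (power draw 32≤54, accuracy 95.1≥83.7, sample rate 294≥99).
D4: not dominated (best power draw).
D5: dominated by D4 (power draw 32≤58, accuracy 95.1≥92.1, sample rate 294≥265).
D6: not dominated (best sample rate).
D7: dominated by D6 (power draw 62≤145, accuracy 84.0≥80.2, sample rate 1000≥570).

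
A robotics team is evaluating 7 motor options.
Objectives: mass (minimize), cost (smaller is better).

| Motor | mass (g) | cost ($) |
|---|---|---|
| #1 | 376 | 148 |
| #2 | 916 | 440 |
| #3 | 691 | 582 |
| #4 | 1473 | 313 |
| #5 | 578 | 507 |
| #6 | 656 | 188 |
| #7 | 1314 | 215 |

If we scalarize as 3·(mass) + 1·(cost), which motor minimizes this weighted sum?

#1

#1: 3·376 + 1·148 = 1276
#2: 3·916 + 1·440 = 3188
#3: 3·691 + 1·582 = 2655
#4: 3·1473 + 1·313 = 4732
#5: 3·578 + 1·507 = 2241
#6: 3·656 + 1·188 = 2156
#7: 3·1314 + 1·215 = 4157
Lowest: #1 at 1276.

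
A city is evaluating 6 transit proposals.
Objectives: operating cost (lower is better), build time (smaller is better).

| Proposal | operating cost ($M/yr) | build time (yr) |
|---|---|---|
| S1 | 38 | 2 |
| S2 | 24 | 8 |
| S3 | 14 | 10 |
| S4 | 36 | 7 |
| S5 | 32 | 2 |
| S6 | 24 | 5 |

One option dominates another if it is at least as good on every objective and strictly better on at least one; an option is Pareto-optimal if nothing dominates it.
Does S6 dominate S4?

S6 vs S4: operating cost 24≤36, build time 5≤7 — S6 is at least as good on every objective with at least one strict improvement.

Yes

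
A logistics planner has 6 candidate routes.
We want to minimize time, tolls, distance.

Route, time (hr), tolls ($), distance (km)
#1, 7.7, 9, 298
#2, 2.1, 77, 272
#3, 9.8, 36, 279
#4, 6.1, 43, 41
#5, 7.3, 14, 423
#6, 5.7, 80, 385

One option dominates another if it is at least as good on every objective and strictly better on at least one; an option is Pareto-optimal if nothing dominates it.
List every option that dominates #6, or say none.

#2: time 2.1≤5.7, tolls 77≤80, distance 272≤385 — dominates #6.
Others (#1, #3, #4, #5) are each worse than #6 on at least one objective.

#2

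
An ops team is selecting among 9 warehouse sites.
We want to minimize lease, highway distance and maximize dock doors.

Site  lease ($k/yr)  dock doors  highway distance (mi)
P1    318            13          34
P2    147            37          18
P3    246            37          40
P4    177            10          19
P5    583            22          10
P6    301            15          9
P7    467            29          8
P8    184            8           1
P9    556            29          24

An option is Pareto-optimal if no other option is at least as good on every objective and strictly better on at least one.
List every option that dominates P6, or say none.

P1: worse on lease (318 vs 301).
P2: worse on highway distance (18 vs 9).
P3: worse on highway distance (40 vs 9).
P4: worse on dock doors (10 vs 15).
P5: worse on lease (583 vs 301).
P7: worse on lease (467 vs 301).
P8: worse on dock doors (8 vs 15).
P9: worse on lease (556 vs 301).
No option dominates P6.

none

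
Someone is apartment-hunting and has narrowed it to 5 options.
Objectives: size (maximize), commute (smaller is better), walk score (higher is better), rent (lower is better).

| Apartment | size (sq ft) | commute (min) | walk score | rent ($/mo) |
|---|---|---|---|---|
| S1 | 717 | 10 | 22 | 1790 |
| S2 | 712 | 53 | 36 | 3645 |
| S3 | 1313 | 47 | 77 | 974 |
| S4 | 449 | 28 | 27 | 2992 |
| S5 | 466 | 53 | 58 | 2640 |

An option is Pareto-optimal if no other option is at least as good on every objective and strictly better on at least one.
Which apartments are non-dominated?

S1, S3, S4

S1: not dominated (best commute).
S2: dominated by S3 (size 1313≥712, commute 47≤53, walk score 77≥36, rent 974≤3645).
S3: not dominated (best size).
S4: not dominated.
S5: dominated by S3 (size 1313≥466, commute 47≤53, walk score 77≥58, rent 974≤2640).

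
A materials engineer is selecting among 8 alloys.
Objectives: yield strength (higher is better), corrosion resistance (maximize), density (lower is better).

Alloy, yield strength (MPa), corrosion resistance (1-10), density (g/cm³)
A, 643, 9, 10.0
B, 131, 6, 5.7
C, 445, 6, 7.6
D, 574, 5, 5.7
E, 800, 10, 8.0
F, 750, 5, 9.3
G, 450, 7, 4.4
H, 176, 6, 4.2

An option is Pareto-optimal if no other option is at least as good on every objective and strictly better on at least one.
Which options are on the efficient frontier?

A: dominated by E (yield strength 800≥643, corrosion resistance 10≥9, density 8.0≤10.0).
B: dominated by G (yield strength 450≥131, corrosion resistance 7≥6, density 4.4≤5.7).
C: dominated by G (yield strength 450≥445, corrosion resistance 7≥6, density 4.4≤7.6).
D: not dominated.
E: not dominated (best yield strength).
F: dominated by E (yield strength 800≥750, corrosion resistance 10≥5, density 8.0≤9.3).
G: not dominated.
H: not dominated (best density).

D, E, G, H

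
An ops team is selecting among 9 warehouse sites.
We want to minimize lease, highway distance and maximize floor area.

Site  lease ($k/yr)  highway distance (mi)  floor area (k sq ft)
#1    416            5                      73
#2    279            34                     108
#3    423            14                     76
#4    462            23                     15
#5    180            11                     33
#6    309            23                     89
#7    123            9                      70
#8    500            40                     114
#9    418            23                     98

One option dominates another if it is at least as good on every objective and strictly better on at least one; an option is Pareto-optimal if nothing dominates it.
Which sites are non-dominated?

#1: not dominated (best highway distance).
#2: not dominated.
#3: not dominated.
#4: dominated by #1 (lease 416≤462, highway distance 5≤23, floor area 73≥15).
#5: dominated by #7 (lease 123≤180, highway distance 9≤11, floor area 70≥33).
#6: not dominated.
#7: not dominated (best lease).
#8: not dominated (best floor area).
#9: not dominated.

#1, #2, #3, #6, #7, #8, #9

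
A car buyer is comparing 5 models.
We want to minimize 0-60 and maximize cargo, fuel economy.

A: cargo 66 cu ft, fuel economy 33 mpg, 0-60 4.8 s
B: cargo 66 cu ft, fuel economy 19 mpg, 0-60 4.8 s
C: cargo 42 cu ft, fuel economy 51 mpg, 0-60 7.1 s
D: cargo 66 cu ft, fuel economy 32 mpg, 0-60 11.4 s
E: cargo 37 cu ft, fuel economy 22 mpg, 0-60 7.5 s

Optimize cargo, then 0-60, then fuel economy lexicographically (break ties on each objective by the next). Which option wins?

A

First maximize cargo: best is 66, kept {A, B, D}.
Then minimize 0-60: best is 4.8, kept {A, B}.
Then maximize fuel economy: best is 33, kept {A}.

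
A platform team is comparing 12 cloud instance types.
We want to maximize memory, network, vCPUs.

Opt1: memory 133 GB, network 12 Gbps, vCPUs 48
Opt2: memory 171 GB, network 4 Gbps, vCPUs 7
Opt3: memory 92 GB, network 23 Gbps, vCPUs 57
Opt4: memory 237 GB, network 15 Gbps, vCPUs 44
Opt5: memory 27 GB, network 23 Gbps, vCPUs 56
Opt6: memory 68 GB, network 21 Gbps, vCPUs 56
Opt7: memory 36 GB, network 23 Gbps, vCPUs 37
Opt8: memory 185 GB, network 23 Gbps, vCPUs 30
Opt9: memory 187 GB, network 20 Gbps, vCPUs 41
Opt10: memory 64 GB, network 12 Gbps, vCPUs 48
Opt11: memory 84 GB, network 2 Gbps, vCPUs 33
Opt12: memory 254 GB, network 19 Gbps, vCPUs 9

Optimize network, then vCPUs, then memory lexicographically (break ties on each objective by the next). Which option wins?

Opt3

First maximize network: best is 23, kept {Opt3, Opt5, Opt7, Opt8}.
Then maximize vCPUs: best is 57, kept {Opt3}.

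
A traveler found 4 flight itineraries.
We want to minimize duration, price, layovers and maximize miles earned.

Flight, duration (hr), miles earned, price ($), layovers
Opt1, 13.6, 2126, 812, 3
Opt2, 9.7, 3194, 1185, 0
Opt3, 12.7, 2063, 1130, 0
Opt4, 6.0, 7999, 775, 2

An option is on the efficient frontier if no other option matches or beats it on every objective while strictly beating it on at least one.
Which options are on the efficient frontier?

Opt2, Opt3, Opt4

Opt1: dominated by Opt4 (duration 6.0≤13.6, miles earned 7999≥2126, price 775≤812, layovers 2≤3).
Opt2: not dominated.
Opt3: not dominated.
Opt4: not dominated (best duration).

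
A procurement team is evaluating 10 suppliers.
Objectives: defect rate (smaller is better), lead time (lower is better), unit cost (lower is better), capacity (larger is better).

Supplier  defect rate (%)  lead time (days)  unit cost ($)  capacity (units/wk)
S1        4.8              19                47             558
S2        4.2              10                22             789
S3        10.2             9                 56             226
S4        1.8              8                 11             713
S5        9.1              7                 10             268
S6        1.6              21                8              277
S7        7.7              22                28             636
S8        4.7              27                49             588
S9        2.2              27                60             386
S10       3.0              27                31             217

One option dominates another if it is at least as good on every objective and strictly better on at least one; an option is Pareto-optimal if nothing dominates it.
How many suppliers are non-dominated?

S1: dominated by S2 (defect rate 4.2≤4.8, lead time 10≤19, unit cost 22≤47, capacity 789≥558).
S2: not dominated (best capacity).
S3: dominated by S4 (defect rate 1.8≤10.2, lead time 8≤9, unit cost 11≤56, capacity 713≥226).
S4: not dominated.
S5: not dominated (best lead time).
S6: not dominated (best defect rate).
S7: dominated by S2 (defect rate 4.2≤7.7, lead time 10≤22, unit cost 22≤28, capacity 789≥636).
S8: dominated by S2 (defect rate 4.2≤4.7, lead time 10≤27, unit cost 22≤49, capacity 789≥588).
S9: dominated by S4 (defect rate 1.8≤2.2, lead time 8≤27, unit cost 11≤60, capacity 713≥386).
S10: dominated by S4 (defect rate 1.8≤3.0, lead time 8≤27, unit cost 11≤31, capacity 713≥217).
Pareto-optimal: S2, S4, S5, S6 → 4.

4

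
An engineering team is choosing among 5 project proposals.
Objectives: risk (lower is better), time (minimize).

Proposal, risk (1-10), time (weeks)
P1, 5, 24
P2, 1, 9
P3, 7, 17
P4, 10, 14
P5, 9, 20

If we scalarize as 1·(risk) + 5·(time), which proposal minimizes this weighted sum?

P1: 1·5 + 5·24 = 125
P2: 1·1 + 5·9 = 46
P3: 1·7 + 5·17 = 92
P4: 1·10 + 5·14 = 80
P5: 1·9 + 5·20 = 109
Lowest: P2 at 46.

P2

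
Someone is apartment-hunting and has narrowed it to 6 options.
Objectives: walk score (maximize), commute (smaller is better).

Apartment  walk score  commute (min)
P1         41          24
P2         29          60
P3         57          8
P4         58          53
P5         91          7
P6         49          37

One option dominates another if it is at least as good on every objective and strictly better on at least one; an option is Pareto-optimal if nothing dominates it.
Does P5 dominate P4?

Yes

P5 vs P4: walk score 91≥58, commute 7≤53 — P5 is at least as good on every objective with at least one strict improvement.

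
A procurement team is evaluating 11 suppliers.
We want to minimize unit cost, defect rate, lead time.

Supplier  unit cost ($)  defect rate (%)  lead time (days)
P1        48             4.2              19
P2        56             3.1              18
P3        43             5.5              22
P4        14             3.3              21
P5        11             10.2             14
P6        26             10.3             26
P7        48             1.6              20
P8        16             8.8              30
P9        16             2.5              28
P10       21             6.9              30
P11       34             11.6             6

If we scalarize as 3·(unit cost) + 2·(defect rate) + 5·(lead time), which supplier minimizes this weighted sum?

P1: 3·48 + 2·4.2 + 5·19 = 247.4
P2: 3·56 + 2·3.1 + 5·18 = 264.2
P3: 3·43 + 2·5.5 + 5·22 = 250.0
P4: 3·14 + 2·3.3 + 5·21 = 153.6
P5: 3·11 + 2·10.2 + 5·14 = 123.4
P6: 3·26 + 2·10.3 + 5·26 = 228.6
P7: 3·48 + 2·1.6 + 5·20 = 247.2
P8: 3·16 + 2·8.8 + 5·30 = 215.6
P9: 3·16 + 2·2.5 + 5·28 = 193.0
P10: 3·21 + 2·6.9 + 5·30 = 226.8
P11: 3·34 + 2·11.6 + 5·6 = 155.2
Lowest: P5 at 123.4.

P5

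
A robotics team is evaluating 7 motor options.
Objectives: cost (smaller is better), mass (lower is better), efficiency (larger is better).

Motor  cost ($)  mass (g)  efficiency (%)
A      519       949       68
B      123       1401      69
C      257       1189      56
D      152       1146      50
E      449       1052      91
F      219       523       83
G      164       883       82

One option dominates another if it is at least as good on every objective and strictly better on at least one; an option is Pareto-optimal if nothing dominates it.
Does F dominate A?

F vs A: cost 219≤519, mass 523≤949, efficiency 83≥68 — F is at least as good on every objective with at least one strict improvement.

Yes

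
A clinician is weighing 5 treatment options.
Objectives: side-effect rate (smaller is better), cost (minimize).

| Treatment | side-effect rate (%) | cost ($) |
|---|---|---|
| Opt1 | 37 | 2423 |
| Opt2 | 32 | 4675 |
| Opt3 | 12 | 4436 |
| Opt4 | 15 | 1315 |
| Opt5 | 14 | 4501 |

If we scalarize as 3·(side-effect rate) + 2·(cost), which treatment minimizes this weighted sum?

Opt4

Opt1: 3·37 + 2·2423 = 4957
Opt2: 3·32 + 2·4675 = 9446
Opt3: 3·12 + 2·4436 = 8908
Opt4: 3·15 + 2·1315 = 2675
Opt5: 3·14 + 2·4501 = 9044
Lowest: Opt4 at 2675.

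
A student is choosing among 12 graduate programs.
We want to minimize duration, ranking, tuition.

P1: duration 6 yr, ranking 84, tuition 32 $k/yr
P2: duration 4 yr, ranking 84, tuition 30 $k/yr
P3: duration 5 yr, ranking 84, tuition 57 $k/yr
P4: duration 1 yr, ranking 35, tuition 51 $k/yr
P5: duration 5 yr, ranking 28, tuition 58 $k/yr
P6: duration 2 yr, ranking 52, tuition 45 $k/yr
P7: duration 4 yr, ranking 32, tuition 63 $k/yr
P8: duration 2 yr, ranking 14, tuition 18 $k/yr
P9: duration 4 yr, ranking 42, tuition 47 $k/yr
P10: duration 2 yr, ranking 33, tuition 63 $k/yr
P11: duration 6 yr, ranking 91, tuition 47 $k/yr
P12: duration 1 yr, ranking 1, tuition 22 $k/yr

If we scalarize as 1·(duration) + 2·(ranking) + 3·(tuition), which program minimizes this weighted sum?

P1: 1·6 + 2·84 + 3·32 = 270
P2: 1·4 + 2·84 + 3·30 = 262
P3: 1·5 + 2·84 + 3·57 = 344
P4: 1·1 + 2·35 + 3·51 = 224
P5: 1·5 + 2·28 + 3·58 = 235
P6: 1·2 + 2·52 + 3·45 = 241
P7: 1·4 + 2·32 + 3·63 = 257
P8: 1·2 + 2·14 + 3·18 = 84
P9: 1·4 + 2·42 + 3·47 = 229
P10: 1·2 + 2·33 + 3·63 = 257
P11: 1·6 + 2·91 + 3·47 = 329
P12: 1·1 + 2·1 + 3·22 = 69
Lowest: P12 at 69.

P12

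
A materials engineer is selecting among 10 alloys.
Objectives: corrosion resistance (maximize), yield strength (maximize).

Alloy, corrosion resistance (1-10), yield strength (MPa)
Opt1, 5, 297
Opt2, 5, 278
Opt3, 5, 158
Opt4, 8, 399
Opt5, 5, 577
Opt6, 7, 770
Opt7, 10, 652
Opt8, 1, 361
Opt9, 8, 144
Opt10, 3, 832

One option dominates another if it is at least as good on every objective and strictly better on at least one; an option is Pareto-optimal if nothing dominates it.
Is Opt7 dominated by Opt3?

No

Opt3 vs Opt7: Opt3 is worse on corrosion resistance (5 vs 10), so it does not dominate Opt7.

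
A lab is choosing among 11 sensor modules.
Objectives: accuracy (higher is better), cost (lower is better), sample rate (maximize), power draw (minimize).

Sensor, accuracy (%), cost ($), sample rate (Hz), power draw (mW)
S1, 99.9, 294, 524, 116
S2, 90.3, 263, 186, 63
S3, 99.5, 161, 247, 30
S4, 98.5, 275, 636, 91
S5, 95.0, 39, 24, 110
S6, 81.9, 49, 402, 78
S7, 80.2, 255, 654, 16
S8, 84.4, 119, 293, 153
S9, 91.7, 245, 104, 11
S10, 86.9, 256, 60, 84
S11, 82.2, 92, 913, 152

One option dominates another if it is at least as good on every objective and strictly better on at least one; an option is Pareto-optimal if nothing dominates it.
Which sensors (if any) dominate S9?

none

S1: worse on cost (294 vs 245).
S2: worse on accuracy (90.3 vs 91.7).
S3: worse on power draw (30 vs 11).
S4: worse on cost (275 vs 245).
S5: worse on sample rate (24 vs 104).
S6: worse on accuracy (81.9 vs 91.7).
S7: worse on accuracy (80.2 vs 91.7).
S8: worse on accuracy (84.4 vs 91.7).
S10: worse on accuracy (86.9 vs 91.7).
S11: worse on accuracy (82.2 vs 91.7).
No option dominates S9.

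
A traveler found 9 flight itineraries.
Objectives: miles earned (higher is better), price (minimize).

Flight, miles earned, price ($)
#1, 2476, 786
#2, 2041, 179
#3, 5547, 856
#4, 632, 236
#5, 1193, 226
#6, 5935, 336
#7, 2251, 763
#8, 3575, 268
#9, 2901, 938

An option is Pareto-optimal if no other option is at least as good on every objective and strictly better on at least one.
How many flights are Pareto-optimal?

#1: dominated by #6 (miles earned 5935≥2476, price 336≤786).
#2: not dominated (best price).
#3: dominated by #6 (miles earned 5935≥5547, price 336≤856).
#4: dominated by #2 (miles earned 2041≥632, price 179≤236).
#5: dominated by #2 (miles earned 2041≥1193, price 179≤226).
#6: not dominated (best miles earned).
#7: dominated by #6 (miles earned 5935≥2251, price 336≤763).
#8: not dominated.
#9: dominated by #3 (miles earned 5547≥2901, price 856≤938).
Pareto-optimal: #2, #6, #8 → 3.

3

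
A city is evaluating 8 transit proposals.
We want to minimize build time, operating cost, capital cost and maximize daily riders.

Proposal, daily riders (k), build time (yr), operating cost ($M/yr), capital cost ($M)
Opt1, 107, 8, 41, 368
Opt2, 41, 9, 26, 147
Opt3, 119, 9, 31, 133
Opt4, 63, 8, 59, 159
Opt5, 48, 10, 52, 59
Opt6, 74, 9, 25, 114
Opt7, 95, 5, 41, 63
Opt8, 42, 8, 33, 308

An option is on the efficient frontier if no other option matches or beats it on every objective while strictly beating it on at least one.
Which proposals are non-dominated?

Opt1, Opt3, Opt5, Opt6, Opt7, Opt8

Opt1: not dominated.
Opt2: dominated by Opt6 (daily riders 74≥41, build time 9≤9, operating cost 25≤26, capital cost 114≤147).
Opt3: not dominated (best daily riders).
Opt4: dominated by Opt7 (daily riders 95≥63, build time 5≤8, operating cost 41≤59, capital cost 63≤159).
Opt5: not dominated (best capital cost).
Opt6: not dominated (best operating cost).
Opt7: not dominated (best build time).
Opt8: not dominated.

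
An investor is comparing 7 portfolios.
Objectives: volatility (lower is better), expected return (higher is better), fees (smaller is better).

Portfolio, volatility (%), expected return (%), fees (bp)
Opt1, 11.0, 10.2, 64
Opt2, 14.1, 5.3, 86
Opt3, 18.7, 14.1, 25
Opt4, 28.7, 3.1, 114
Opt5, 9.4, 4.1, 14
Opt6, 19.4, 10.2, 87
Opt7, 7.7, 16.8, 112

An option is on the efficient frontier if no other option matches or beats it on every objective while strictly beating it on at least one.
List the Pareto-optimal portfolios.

Opt1: not dominated.
Opt2: dominated by Opt1 (volatility 11.0≤14.1, expected return 10.2≥5.3, fees 64≤86).
Opt3: not dominated.
Opt4: dominated by Opt1 (volatility 11.0≤28.7, expected return 10.2≥3.1, fees 64≤114).
Opt5: not dominated (best fees).
Opt6: dominated by Opt1 (volatility 11.0≤19.4, expected return 10.2≥10.2, fees 64≤87).
Opt7: not dominated (best volatility).

Opt1, Opt3, Opt5, Opt7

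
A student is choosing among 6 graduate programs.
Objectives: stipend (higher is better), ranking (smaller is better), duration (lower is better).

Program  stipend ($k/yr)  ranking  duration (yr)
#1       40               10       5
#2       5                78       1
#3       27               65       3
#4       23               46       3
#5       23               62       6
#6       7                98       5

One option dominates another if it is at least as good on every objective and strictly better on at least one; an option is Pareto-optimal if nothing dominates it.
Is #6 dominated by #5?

No

#5 vs #6: #5 is worse on duration (6 vs 5), so it does not dominate #6.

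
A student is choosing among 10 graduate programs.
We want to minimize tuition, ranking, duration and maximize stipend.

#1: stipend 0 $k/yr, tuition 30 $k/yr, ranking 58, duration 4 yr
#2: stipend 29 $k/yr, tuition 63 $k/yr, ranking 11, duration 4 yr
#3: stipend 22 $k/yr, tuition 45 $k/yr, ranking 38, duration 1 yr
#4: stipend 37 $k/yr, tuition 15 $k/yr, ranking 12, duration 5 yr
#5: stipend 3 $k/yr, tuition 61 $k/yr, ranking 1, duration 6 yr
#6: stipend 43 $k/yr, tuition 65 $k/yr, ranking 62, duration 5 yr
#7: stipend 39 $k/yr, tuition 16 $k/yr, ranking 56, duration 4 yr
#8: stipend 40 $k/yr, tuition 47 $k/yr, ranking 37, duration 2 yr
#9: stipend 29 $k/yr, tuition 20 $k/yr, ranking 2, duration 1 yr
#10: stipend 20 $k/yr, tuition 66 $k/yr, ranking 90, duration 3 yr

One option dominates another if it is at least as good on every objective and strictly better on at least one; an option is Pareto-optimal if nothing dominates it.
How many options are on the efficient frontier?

#1: dominated by #7 (stipend 39≥0, tuition 16≤30, ranking 56≤58, duration 4≤4).
#2: dominated by #9 (stipend 29≥29, tuition 20≤63, ranking 2≤11, duration 1≤4).
#3: dominated by #9 (stipend 29≥22, tuition 20≤45, ranking 2≤38, duration 1≤1).
#4: not dominated (best tuition).
#5: not dominated (best ranking).
#6: not dominated (best stipend).
#7: not dominated.
#8: not dominated.
#9: not dominated.
#10: dominated by #3 (stipend 22≥20, tuition 45≤66, ranking 38≤90, duration 1≤3).
Pareto-optimal: #4, #5, #6, #7, #8, #9 → 6.

6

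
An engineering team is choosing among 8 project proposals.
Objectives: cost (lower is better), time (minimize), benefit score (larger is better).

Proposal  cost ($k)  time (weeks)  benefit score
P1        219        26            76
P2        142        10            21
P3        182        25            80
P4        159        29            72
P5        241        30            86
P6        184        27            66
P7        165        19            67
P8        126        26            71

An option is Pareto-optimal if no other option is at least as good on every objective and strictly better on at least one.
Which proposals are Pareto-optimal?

P1: dominated by P3 (cost 182≤219, time 25≤26, benefit score 80≥76).
P2: not dominated (best time).
P3: not dominated.
P4: not dominated.
P5: not dominated (best benefit score).
P6: dominated by P3 (cost 182≤184, time 25≤27, benefit score 80≥66).
P7: not dominated.
P8: not dominated (best cost).

P2, P3, P4, P5, P7, P8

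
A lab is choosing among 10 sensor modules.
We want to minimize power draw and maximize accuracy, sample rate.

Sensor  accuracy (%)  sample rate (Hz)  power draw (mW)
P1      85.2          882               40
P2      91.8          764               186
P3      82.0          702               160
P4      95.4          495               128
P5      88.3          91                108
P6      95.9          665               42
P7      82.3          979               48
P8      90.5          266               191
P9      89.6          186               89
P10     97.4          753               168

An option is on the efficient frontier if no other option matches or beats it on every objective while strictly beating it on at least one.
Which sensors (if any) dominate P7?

P1: worse on sample rate (882 vs 979).
P2: worse on sample rate (764 vs 979).
P3: worse on accuracy (82.0 vs 82.3).
P4: worse on sample rate (495 vs 979).
P5: worse on sample rate (91 vs 979).
P6: worse on sample rate (665 vs 979).
P8: worse on sample rate (266 vs 979).
P9: worse on sample rate (186 vs 979).
P10: worse on sample rate (753 vs 979).
No option dominates P7.

none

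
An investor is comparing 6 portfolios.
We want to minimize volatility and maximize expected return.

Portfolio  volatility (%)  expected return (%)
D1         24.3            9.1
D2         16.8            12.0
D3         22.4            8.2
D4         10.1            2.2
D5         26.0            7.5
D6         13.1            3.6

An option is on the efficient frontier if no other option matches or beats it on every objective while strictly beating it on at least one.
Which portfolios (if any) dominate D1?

D2: volatility 16.8≤24.3, expected return 12.0≥9.1 — dominates D1.
Others (D3, D4, D5, D6) are each worse than D1 on at least one objective.

D2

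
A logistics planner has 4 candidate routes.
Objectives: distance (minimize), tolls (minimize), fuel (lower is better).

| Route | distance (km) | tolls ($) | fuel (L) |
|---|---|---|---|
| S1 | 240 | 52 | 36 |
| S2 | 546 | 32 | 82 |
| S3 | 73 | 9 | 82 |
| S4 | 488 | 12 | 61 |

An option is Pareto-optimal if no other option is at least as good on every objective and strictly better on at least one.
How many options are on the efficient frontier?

3

S1: not dominated (best fuel).
S2: dominated by S3 (distance 73≤546, tolls 9≤32, fuel 82≤82).
S3: not dominated (best distance).
S4: not dominated.
Pareto-optimal: S1, S3, S4 → 3.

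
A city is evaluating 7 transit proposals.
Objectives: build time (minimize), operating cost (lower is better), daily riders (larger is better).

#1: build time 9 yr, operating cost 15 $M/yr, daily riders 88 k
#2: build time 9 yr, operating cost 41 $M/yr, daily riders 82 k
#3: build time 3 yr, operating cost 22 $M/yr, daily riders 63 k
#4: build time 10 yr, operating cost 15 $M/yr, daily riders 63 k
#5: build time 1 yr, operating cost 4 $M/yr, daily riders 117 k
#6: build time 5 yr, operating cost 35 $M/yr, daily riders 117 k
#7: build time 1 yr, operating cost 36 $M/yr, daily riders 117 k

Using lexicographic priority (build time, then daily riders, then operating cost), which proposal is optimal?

#5

First minimize build time: best is 1, kept {#5, #7}.
Then maximize daily riders: best is 117, kept {#5, #7}.
Then minimize operating cost: best is 4, kept {#5}.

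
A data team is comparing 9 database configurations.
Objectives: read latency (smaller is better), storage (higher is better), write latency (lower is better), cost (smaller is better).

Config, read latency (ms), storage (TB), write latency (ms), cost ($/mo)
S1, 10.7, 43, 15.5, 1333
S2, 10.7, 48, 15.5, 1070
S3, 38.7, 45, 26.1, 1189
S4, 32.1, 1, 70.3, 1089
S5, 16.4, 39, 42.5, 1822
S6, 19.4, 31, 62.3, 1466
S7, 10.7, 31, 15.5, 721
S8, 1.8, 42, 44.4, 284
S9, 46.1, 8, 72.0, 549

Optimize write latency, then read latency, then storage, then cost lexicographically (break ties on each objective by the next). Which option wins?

S2

First minimize write latency: best is 15.5, kept {S1, S2, S7}.
Then minimize read latency: best is 10.7, kept {S1, S2, S7}.
Then maximize storage: best is 48, kept {S2}.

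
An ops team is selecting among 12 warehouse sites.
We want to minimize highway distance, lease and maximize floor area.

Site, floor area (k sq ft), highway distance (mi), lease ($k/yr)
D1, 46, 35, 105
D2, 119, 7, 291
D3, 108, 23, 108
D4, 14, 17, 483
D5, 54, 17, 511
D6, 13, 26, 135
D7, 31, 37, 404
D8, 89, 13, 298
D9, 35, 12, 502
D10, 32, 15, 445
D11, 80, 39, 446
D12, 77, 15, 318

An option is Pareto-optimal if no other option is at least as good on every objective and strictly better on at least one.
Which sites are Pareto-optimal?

D1: not dominated (best lease).
D2: not dominated (best floor area).
D3: not dominated.
D4: dominated by D2 (floor area 119≥14, highway distance 7≤17, lease 291≤483).
D5: dominated by D2 (floor area 119≥54, highway distance 7≤17, lease 291≤511).
D6: dominated by D3 (floor area 108≥13, highway distance 23≤26, lease 108≤135).
D7: dominated by D1 (floor area 46≥31, highway distance 35≤37, lease 105≤404).
D8: dominated by D2 (floor area 119≥89, highway distance 7≤13, lease 291≤298).
D9: dominated by D2 (floor area 119≥35, highway distance 7≤12, lease 291≤502).
D10: dominated by D2 (floor area 119≥32, highway distance 7≤15, lease 291≤445).
D11: dominated by D2 (floor area 119≥80, highway distance 7≤39, lease 291≤446).
D12: dominated by D2 (floor area 119≥77, highway distance 7≤15, lease 291≤318).

D1, D2, D3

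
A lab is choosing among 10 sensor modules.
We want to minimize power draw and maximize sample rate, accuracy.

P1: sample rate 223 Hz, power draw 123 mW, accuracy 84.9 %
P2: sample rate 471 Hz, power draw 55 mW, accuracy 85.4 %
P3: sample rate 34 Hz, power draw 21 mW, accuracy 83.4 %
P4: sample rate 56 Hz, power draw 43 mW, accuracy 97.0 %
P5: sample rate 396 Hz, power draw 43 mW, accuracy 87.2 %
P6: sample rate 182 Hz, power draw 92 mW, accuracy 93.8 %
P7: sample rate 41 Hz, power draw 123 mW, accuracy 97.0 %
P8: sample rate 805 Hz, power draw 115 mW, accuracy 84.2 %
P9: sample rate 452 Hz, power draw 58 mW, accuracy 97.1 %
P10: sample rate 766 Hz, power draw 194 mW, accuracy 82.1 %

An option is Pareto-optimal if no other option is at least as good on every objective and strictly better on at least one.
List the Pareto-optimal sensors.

P1: dominated by P2 (sample rate 471≥223, power draw 55≤123, accuracy 85.4≥84.9).
P2: not dominated.
P3: not dominated (best power draw).
P4: not dominated.
P5: not dominated.
P6: dominated by P9 (sample rate 452≥182, power draw 58≤92, accuracy 97.1≥93.8).
P7: dominated by P4 (sample rate 56≥41, power draw 43≤123, accuracy 97.0≥97.0).
P8: not dominated (best sample rate).
P9: not dominated (best accuracy).
P10: dominated by P8 (sample rate 805≥766, power draw 115≤194, accuracy 84.2≥82.1).

P2, P3, P4, P5, P8, P9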